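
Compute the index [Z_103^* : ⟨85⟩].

The order of 85 must divide φ(103) = 103 − 1 = 102 = 2 · 3 · 17.
Divisors of 102: 1, 2, 3, 6, 17, 34, 51, 102.
Compute 85^d (mod 103) for the divisors d until we hit 1:
85^1 ≡ 85
85^2 ≡ 15
85^3 ≡ 39
85^6 ≡ 79
85^17 ≡ 47
85^34 ≡ 46
85^51 ≡ 102
85^102 ≡ 1
The order of 85 is 102, so the subgroup it generates has 102 elements.
[(Z/103Z)^× : ⟨85⟩] = 102/102 = 1.

1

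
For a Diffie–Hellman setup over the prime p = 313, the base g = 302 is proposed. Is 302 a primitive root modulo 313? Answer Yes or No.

No

φ(313) = 313 − 1 = 312 = 2^3 · 3 · 13.
It suffices to check that the order of 302 is not a proper divisor of 312: compute 302^(312/q) for q ∈ {2, 3, 13}.
302^156 ≡ 1 (mod 313)  [q = 2: ≡ 1 ✗]
302^104 ≡ 214 (mod 313)  [q = 3: ≢ 1 ✓]
302^24 ≡ 113 (mod 313)  [q = 13: ≢ 1 ✓]
The check at q = 2 fails, so 302 generates a proper subgroup.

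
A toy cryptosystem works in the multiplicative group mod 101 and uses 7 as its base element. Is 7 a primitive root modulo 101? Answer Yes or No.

φ(101) = 101 − 1 = 100 = 2^2 · 5^2.
Test 7^(100/q) mod 101 for each prime factor q of 100:
7^50 ≡ 100 (mod 101)  [q = 2: ≢ 1 ✓]
7^20 ≡ 84 (mod 101)  [q = 5: ≢ 1 ✓]
None equal 1, so ord_101(7) = 100: 7 is a primitive root.

Yes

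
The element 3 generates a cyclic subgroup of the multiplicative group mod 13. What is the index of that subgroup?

4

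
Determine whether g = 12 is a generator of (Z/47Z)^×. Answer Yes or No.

No

φ(47) = 47 − 1 = 46 = 2 · 23.
12 is a primitive root mod 47 iff 12^(φ(47)/q) ≢ 1 for every prime q | φ(47), i.e. q ∈ {2, 23}.
12^23 ≡ 1 (mod 47)  [q = 2: ≡ 1 ✗]
12^2 ≡ 3 (mod 47)  [q = 23: ≢ 1 ✓]
12^23 ≡ 1 shows ord(12) | 23, strictly less than φ(47); not a primitive root.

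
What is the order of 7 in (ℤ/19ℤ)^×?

The order of 7 must divide φ(19) = 19 − 1 = 18 = 2 · 3^2.
Divisors of 18: 1, 2, 3, 6, 9, 18.
Evaluate successive powers at the divisors of 18:
7^1 ≡ 7
7^2 ≡ 11
7^3 ≡ 1
Therefore the multiplicative order of 7 modulo 19 is 3.

3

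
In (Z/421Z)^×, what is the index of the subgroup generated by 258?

2

Since 258 ∈ (Z/421Z)^×, its order divides φ(421) = 421 − 1 = 420 = 2^2 · 3 · 5 · 7.
Divisors of 420: 1, 2, 3, 4, 5, 6, 7, 10, 12, 14, 15, 20, 21, 28, 30, 35, 42, 60, 70, 84, 105, 140, 210, 420.
Test each divisor d:
258^1 ≡ 258
258^2 ≡ 46
258^3 ≡ 80
258^4 ≡ 11
258^5 ≡ 312
258^6 ≡ 85
258^7 ≡ 38
258^10 ≡ 93
258^12 ≡ 68
258^14 ≡ 181
258^15 ≡ 388
258^20 ≡ 229
258^21 ≡ 142
258^28 ≡ 344
258^30 ≡ 247
258^35 ≡ 21
258^42 ≡ 377
258^60 ≡ 385
258^70 ≡ 20
258^84 ≡ 252
258^105 ≡ 420
258^140 ≡ 400
258^210 ≡ 1
So ord_421(258) = 210, hence |⟨258⟩| = 210.
The index is φ(421) / ord(258) = 420 / 210 = 2.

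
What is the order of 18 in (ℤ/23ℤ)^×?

The order of 18 must divide φ(23) = 23 − 1 = 22 = 2 · 11.
Divisors of 22: 1, 2, 11, 22.
Evaluate successive powers at the divisors of 22:
18^1 ≡ 18 (mod 23)
18^2 ≡ 2 (mod 23)
18^11 ≡ 1 (mod 23) ✓
Therefore the multiplicative order of 18 modulo 23 is 11.

11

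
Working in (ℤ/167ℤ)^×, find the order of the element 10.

Since 10 ∈ (Z/167Z)^×, its order divides φ(167) = 167 − 1 = 166 = 2 · 83.
Divisors of 166: 1, 2, 83, 166.
Test each divisor d:
10^1 ≡ 10
10^2 ≡ 100
10^83 ≡ 166
10^166 ≡ 1
The smallest such exponent is 166, so the order of 10 is 166.

166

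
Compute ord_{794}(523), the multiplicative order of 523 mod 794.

11

ord(523) | φ(794) = φ(2)·φ(397) = 1·396 = 396 = 2^2 · 3^2 · 11.
Divisors of 396: 1, 2, 3, 4, 6, 9, 11, 12, 18, 22, 33, 36, 44, 66, 99, 132, 198, 396.
Test each divisor d:
523^1 ≡ 523 (mod 794)
523^2 ≡ 393 (mod 794)
523^3 ≡ 687 (mod 794)
523^4 ≡ 413 (mod 794)
523^6 ≡ 333 (mod 794)
523^9 ≡ 99 (mod 794)
523^11 ≡ 1 (mod 794) ✓
The smallest such exponent is 11, so the order of 523 is 11.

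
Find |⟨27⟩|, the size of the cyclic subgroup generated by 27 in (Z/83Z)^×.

Since 27 ∈ (Z/83Z)^×, its order divides φ(83) = 83 − 1 = 82 = 2 · 41.
Divisors of 82: 1, 2, 41, 82.
Test each divisor d:
27^1 ≡ 27
27^2 ≡ 65
27^41 ≡ 1
Therefore the multiplicative order of 27 modulo 83 is 41.

41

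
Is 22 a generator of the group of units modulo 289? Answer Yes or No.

φ(289) = φ(17^2) = 17·(17−1) = 272 = 2^4 · 17.
An element g generates (Z/289Z)^× iff g^(272/q) ≢ 1 (mod 289) for each prime q ∈ {2, 17}.
22^136 ≡ 288 (mod 289)  [q = 2: ≢ 1 ✓]
22^16 ≡ 86 (mod 289)  [q = 17: ≢ 1 ✓]
Every test exponent gives a nontrivial residue, hence 22 generates the full group.

Yes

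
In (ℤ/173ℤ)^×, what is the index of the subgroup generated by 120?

1

The order of 120 must divide φ(173) = 173 − 1 = 172 = 2^2 · 43.
Divisors of 172: 1, 2, 4, 43, 86, 172.
Evaluate successive powers at the divisors of 172:
120^1 ≡ 120 (mod 173)
120^2 ≡ 41 (mod 173)
120^4 ≡ 124 (mod 173)
120^43 ≡ 80 (mod 173)
120^86 ≡ 172 (mod 173)
120^172 ≡ 1 (mod 173) ✓
Thus |⟨120⟩| = ord(120) = 172.
Index = |(Z/173Z)^×| / |⟨120⟩| = 172 / 172 = 1.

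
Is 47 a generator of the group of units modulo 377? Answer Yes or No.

No

377 = 13 · 29 is a product of two distinct odd primes, so (Z/377Z)^× ≅ (Z/13Z)^× × (Z/29Z)^× is not cyclic.
No primitive root modulo 377 exists; in particular 47 is not one.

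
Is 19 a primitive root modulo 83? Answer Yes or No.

φ(83) = 83 − 1 = 82 = 2 · 41.
An element g generates (Z/83Z)^× iff g^(82/q) ≢ 1 (mod 83) for each prime q ∈ {2, 41}.
19^41 ≡ 82 (mod 83)  [q = 2: ≢ 1 ✓]
19^2 ≡ 29 (mod 83)  [q = 41: ≢ 1 ✓]
All checks pass, so 19 has order 82 and is a primitive root modulo 83.

Yes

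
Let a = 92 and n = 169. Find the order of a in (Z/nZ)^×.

13

ord(92) | φ(169) = φ(13^2) = 13·(13−1) = 156 = 2^2 · 3 · 13.
Divisors of 156: 1, 2, 3, 4, 6, 12, 13, 26, 39, 52, 78, 156.
Compute 92^d (mod 169) for the divisors d until we hit 1:
92^1 ≡ 92
92^2 ≡ 14
92^3 ≡ 105
92^4 ≡ 27
92^6 ≡ 40
92^12 ≡ 79
92^13 ≡ 1
Hence ord(92) = 13.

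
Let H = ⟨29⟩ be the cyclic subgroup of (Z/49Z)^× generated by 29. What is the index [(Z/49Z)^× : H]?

6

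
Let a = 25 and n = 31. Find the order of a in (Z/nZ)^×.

3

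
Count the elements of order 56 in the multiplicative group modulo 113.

φ(113) = 113 − 1 = 112 = 2^4 · 7.
(Z/113Z)^× is cyclic (|G| = 112); a cyclic group of order m has exactly φ(d) elements of each order d | m, and none otherwise.
56 = 2^3 · 7 divides 112, and φ(56) = 24.

24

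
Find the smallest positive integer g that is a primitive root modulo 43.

3

φ(43) = 43 − 1 = 42 = 2 · 3 · 7.
g is a primitive root iff g^(42/q) ≢ 1 (mod 43) for each prime q ∈ {2, 3, 7}.
g = 2: 2^21 ≡ 42; 2^14 ≡ 1 — hits 1, so not a primitive root.
g = 3: 3^21 ≡ 42; 3^14 ≡ 36; 3^6 ≡ 41 — none is 1, so 3 is a primitive root.
Hence the least primitive root of 43 is 3.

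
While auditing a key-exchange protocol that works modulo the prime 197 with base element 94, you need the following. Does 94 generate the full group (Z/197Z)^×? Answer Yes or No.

φ(197) = 197 − 1 = 196 = 2^2 · 7^2.
It suffices to check that the order of 94 is not a proper divisor of 196: compute 94^(196/q) for q ∈ {2, 7}.
94^98 ≡ 196 (mod 197)  [q = 2: ≢ 1 ✓]
94^28 ≡ 164 (mod 197)  [q = 7: ≢ 1 ✓]
None equal 1, so ord_197(94) = 196: 94 is a primitive root.

Yes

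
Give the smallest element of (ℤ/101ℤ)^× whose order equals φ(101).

φ(101) = 101 − 1 = 100 = 2^2 · 5^2.
Test candidates g = 2, 3, … against the prime factors q ∈ {2, 5} of φ(101): g is a generator iff g^(100/q) ≢ 1 for every such q.
g = 2: 2^50 ≡ 100; 2^20 ≡ 95 — none is 1, so 2 is a primitive root.
So 2 is the smallest generator of (Z/101Z)^×.

2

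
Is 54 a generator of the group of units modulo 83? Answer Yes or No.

Yes

φ(83) = 83 − 1 = 82 = 2 · 41.
Test 54^(82/q) mod 83 for each prime factor q of 82:
54^41 ≡ 82 (mod 83)  [q = 2: ≢ 1 ✓]
54^2 ≡ 11 (mod 83)  [q = 41: ≢ 1 ✓]
Every test exponent gives a nontrivial residue, hence 54 generates the full group.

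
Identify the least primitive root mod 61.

φ(61) = 61 − 1 = 60 = 2^2 · 3 · 5.
g is a primitive root iff g^(60/q) ≢ 1 (mod 61) for each prime q ∈ {2, 3, 5}.
g = 2: 2^30 ≡ 60; 2^20 ≡ 47; 2^12 ≡ 9 — none is 1, so 2 is a primitive root.
The smallest primitive root modulo 61 is 2.

2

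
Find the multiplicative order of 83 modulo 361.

57

The order of 83 must divide φ(361) = φ(19^2) = 19·(19−1) = 342 = 2 · 3^2 · 19.
Divisors of 342: 1, 2, 3, 6, 9, 18, 19, 38, 57, 114, 171, 342.
Evaluate successive powers at the divisors of 342:
83^1 ≡ 83 (mod 361)
83^2 ≡ 30 (mod 361)
83^3 ≡ 324 (mod 361)
83^6 ≡ 286 (mod 361)
83^9 ≡ 248 (mod 361)
83^18 ≡ 134 (mod 361)
83^19 ≡ 292 (mod 361)
83^38 ≡ 68 (mod 361)
83^57 ≡ 1 (mod 361) ✓
Hence ord(83) = 57.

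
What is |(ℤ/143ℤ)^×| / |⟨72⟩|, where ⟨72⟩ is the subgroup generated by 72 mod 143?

2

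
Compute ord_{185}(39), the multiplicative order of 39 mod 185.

ord(39) | φ(185) = φ(5·37) = (5−1)·(37−1) = 4·36 = 144 = 2^4 · 3^2.
Divisors of 144: 1, 2, 3, 4, 6, 8, 9, 12, 16, 18, 24, 36, 48, 72, 144.
Evaluate successive powers at the divisors of 144:
39^1 ≡ 39
39^2 ≡ 41
39^3 ≡ 119
39^4 ≡ 16
39^6 ≡ 101
39^8 ≡ 71
39^9 ≡ 179
39^12 ≡ 26
39^16 ≡ 46
39^18 ≡ 36
39^24 ≡ 121
39^36 ≡ 1
Therefore the multiplicative order of 39 modulo 185 is 36.

36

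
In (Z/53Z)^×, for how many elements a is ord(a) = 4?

2

φ(53) = 53 − 1 = 52 = 2^2 · 13.
Since (Z/53Z)^× is cyclic of order 52, the number of elements of order d is φ(d) when d | 52 and 0 otherwise.
4 = 2^2 divides 52, and φ(4) = 2.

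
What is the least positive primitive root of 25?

φ(25) = φ(5^2) = 5·(5−1) = 20 = 2^2 · 5.
g is a primitive root iff g^(20/q) ≢ 1 (mod 25) for each prime q ∈ {2, 5}.
g = 2: 2^10 ≡ 24; 2^4 ≡ 16 — none is 1, so 2 is a primitive root.
So 2 is the smallest generator of (Z/25Z)^×.

2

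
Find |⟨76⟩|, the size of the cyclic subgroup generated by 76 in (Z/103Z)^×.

By Lagrange's theorem, ord_103(76) divides φ(103) = 103 − 1 = 102 = 2 · 3 · 17.
Divisors of 102: 1, 2, 3, 6, 17, 34, 51, 102.
Evaluate successive powers at the divisors of 102:
76^1 ≡ 76 (mod 103)
76^2 ≡ 8 (mod 103)
76^3 ≡ 93 (mod 103)
76^6 ≡ 100 (mod 103)
76^17 ≡ 1 (mod 103) ✓
Hence ord(76) = 17.

17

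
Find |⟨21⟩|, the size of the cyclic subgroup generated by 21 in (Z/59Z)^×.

29

Since 21 ∈ (Z/59Z)^×, its order divides φ(59) = 59 − 1 = 58 = 2 · 29.
Divisors of 58: 1, 2, 29, 58.
Compute 21^d (mod 59) for the divisors d until we hit 1:
21^1 ≡ 21
21^2 ≡ 28
21^29 ≡ 1
Hence ord(21) = 29.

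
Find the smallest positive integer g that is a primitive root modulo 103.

5

φ(103) = 103 − 1 = 102 = 2 · 3 · 17.
Test candidates g = 2, 3, … against the prime factors q ∈ {2, 3, 17} of φ(103): g is a generator iff g^(102/q) ≢ 1 for every such q.
g = 2: 2^51 ≡ 1 — hits 1, so not a primitive root.
g = 3: 3^51 ≡ 102; 3^34 ≡ 1 — hits 1, so not a primitive root.
g = 4: 4^51 ≡ 1 — hits 1, so not a primitive root.
g = 5: 5^51 ≡ 102; 5^34 ≡ 56; 5^6 ≡ 72 — none is 1, so 5 is a primitive root.
So 5 is the smallest generator of (Z/103Z)^×.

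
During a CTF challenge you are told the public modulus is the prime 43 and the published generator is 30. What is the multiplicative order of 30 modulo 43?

42

The order of 30 must divide φ(43) = 43 − 1 = 42 = 2 · 3 · 7.
Divisors of 42: 1, 2, 3, 6, 7, 14, 21, 42.
Compute 30^d (mod 43) for the divisors d until we hit 1:
30^1 ≡ 30 (mod 43)
30^2 ≡ 40 (mod 43)
30^3 ≡ 39 (mod 43)
30^6 ≡ 16 (mod 43)
30^7 ≡ 7 (mod 43)
30^14 ≡ 6 (mod 43)
30^21 ≡ 42 (mod 43)
30^42 ≡ 1 (mod 43) ✓
So ord_43(30) = 42.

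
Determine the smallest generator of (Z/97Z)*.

5

φ(97) = 97 − 1 = 96 = 2^5 · 3.
g is a primitive root iff g^(96/q) ≢ 1 (mod 97) for each prime q ∈ {2, 3}.
g = 2: 2^48 ≡ 1 — hits 1, so not a primitive root.
g = 3: 3^48 ≡ 1 — hits 1, so not a primitive root.
g = 4: 4^48 ≡ 1 — hits 1, so not a primitive root.
g = 5: 5^48 ≡ 96; 5^32 ≡ 35 — none is 1, so 5 is a primitive root.
The smallest primitive root modulo 97 is 5.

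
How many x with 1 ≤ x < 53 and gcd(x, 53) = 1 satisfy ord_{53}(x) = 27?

0

φ(53) = 53 − 1 = 52 = 2^2 · 13.
Since (Z/53Z)^× is cyclic of order 52, the number of elements of order d is φ(d) when d | 52 and 0 otherwise.
Since 27 ∤ 52, the count is 0.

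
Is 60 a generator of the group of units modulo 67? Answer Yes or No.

φ(67) = 67 − 1 = 66 = 2 · 3 · 11.
60 is a primitive root mod 67 iff 60^(φ(67)/q) ≢ 1 for every prime q | φ(67), i.e. q ∈ {2, 3, 11}.
60^33 ≡ 1 (mod 67)  [q = 2: ≡ 1 ✗]
60^22 ≡ 29 (mod 67)  [q = 3: ≢ 1 ✓]
60^6 ≡ 64 (mod 67)  [q = 11: ≢ 1 ✓]
Since 60^33 ≡ 1, the order of 60 divides 33 < 66, so 60 is not a primitive root.

No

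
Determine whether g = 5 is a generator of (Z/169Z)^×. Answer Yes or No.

No

φ(169) = φ(13^2) = 13·(13−1) = 156 = 2^2 · 3 · 13.
It suffices to check that the order of 5 is not a proper divisor of 156: compute 5^(156/q) for q ∈ {2, 3, 13}.
5^78 ≡ 168 (mod 169)  [q = 2: ≢ 1 ✓]
5^52 ≡ 1 (mod 169)  [q = 3: ≡ 1 ✗]
5^12 ≡ 14 (mod 169)  [q = 13: ≢ 1 ✓]
Since 5^52 ≡ 1, the order of 5 divides 52 < 156, so 5 is not a primitive root.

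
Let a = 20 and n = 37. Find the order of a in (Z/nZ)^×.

36

ord(20) | φ(37) = 37 − 1 = 36 = 2^2 · 3^2.
Divisors of 36: 1, 2, 3, 4, 6, 9, 12, 18, 36.
Test each divisor d:
20^1 ≡ 20 (mod 37)
20^2 ≡ 30 (mod 37)
20^3 ≡ 8 (mod 37)
20^4 ≡ 12 (mod 37)
20^6 ≡ 27 (mod 37)
20^9 ≡ 31 (mod 37)
20^12 ≡ 26 (mod 37)
20^18 ≡ 36 (mod 37)
20^36 ≡ 1 (mod 37) ✓
So ord_37(20) = 36.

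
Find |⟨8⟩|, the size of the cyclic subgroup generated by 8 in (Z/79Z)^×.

13

The order of 8 must divide φ(79) = 79 − 1 = 78 = 2 · 3 · 13.
Divisors of 78: 1, 2, 3, 6, 13, 26, 39, 78.
Check 8^d mod 79 for each divisor in increasing order:
8^1 ≡ 8 (mod 79)
8^2 ≡ 64 (mod 79)
8^3 ≡ 38 (mod 79)
8^6 ≡ 22 (mod 79)
8^13 ≡ 1 (mod 79) ✓
So ord_79(8) = 13.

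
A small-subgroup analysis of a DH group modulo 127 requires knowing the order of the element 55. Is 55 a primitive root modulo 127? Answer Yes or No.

φ(127) = 127 − 1 = 126 = 2 · 3^2 · 7.
Test 55^(126/q) mod 127 for each prime factor q of 126:
55^63 ≡ 126 (mod 127)  [q = 2: ≢ 1 ✓]
55^42 ≡ 19 (mod 127)  [q = 3: ≢ 1 ✓]
55^18 ≡ 4 (mod 127)  [q = 7: ≢ 1 ✓]
Every test exponent gives a nontrivial residue, hence 55 generates the full group.

Yes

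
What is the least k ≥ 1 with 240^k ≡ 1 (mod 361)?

114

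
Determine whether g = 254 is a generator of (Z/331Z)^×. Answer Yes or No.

φ(331) = 331 − 1 = 330 = 2 · 3 · 5 · 11.
It suffices to check that the order of 254 is not a proper divisor of 330: compute 254^(330/q) for q ∈ {2, 3, 5, 11}.
254^165 ≡ 330 (mod 331)  [q = 2: ≢ 1 ✓]
254^110 ≡ 31 (mod 331)  [q = 3: ≢ 1 ✓]
254^66 ≡ 323 (mod 331)  [q = 5: ≢ 1 ✓]
254^30 ≡ 120 (mod 331)  [q = 11: ≢ 1 ✓]
None equal 1, so ord_331(254) = 330: 254 is a primitive root.

Yes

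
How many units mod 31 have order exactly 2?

φ(31) = 31 − 1 = 30 = 2 · 3 · 5.
Since (Z/31Z)^× is cyclic of order 30, the number of elements of order d is φ(d) when d | 30 and 0 otherwise.
2 | 30, and φ(2) = 2 − 1 = 1.

1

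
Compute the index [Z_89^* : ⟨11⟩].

4

ord(11) | φ(89) = 89 − 1 = 88 = 2^3 · 11.
Divisors of 88: 1, 2, 4, 8, 11, 22, 44, 88.
Test each divisor d:
11^1 ≡ 11 (mod 89)
11^2 ≡ 32 (mod 89)
11^4 ≡ 45 (mod 89)
11^8 ≡ 67 (mod 89)
11^11 ≡ 88 (mod 89)
11^22 ≡ 1 (mod 89) ✓
So ord_89(11) = 22, hence |⟨11⟩| = 22.
[(Z/89Z)^× : ⟨11⟩] = 88/22 = 4.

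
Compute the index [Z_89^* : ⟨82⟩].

By Lagrange's theorem, ord_89(82) divides φ(89) = 89 − 1 = 88 = 2^3 · 11.
Divisors of 88: 1, 2, 4, 8, 11, 22, 44, 88.
Evaluate successive powers at the divisors of 88:
82^1 ≡ 82
82^2 ≡ 49
82^4 ≡ 87
82^8 ≡ 4
82^11 ≡ 52
82^22 ≡ 34
82^44 ≡ 88
82^88 ≡ 1
So ord_89(82) = 88, hence |⟨82⟩| = 88.
Index = |(Z/89Z)^×| / |⟨82⟩| = 88 / 88 = 1.

1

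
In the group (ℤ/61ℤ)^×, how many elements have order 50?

0

φ(61) = 61 − 1 = 60 = 2^2 · 3 · 5.
(Z/61Z)^× is cyclic (|G| = 60); a cyclic group of order m has exactly φ(d) elements of each order d | m, and none otherwise.
50 does not divide 60, so no element of (Z/61Z)^× has order 50.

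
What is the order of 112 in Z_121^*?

ord(112) | φ(121) = φ(11^2) = 11·(11−1) = 110 = 2 · 5 · 11.
Divisors of 110: 1, 2, 5, 10, 11, 22, 55, 110.
Evaluate successive powers at the divisors of 110:
112^1 ≡ 112 (mod 121)
112^2 ≡ 81 (mod 121)
112^5 ≡ 120 (mod 121)
112^10 ≡ 1 (mod 121) ✓
So ord_121(112) = 10.

10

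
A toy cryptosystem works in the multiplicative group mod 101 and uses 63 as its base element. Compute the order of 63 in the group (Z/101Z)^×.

100

The order of 63 must divide φ(101) = 101 − 1 = 100 = 2^2 · 5^2.
Divisors of 100: 1, 2, 4, 5, 10, 20, 25, 50, 100.
Check 63^d mod 101 for each divisor in increasing order:
63^1 ≡ 63
63^2 ≡ 30
63^4 ≡ 92
63^5 ≡ 39
63^10 ≡ 6
63^20 ≡ 36
63^25 ≡ 91
63^50 ≡ 100
63^100 ≡ 1
So ord_101(63) = 100.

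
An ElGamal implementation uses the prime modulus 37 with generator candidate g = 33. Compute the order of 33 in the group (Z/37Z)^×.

9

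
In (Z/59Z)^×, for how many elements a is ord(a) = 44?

φ(59) = 59 − 1 = 58 = 2 · 29.
(Z/59Z)^× is cyclic (|G| = 58); a cyclic group of order m has exactly φ(d) elements of each order d | m, and none otherwise.
Since 44 ∤ 58, the count is 0.

0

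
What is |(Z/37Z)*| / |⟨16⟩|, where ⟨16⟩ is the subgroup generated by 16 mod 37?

ord(16) | φ(37) = 37 − 1 = 36 = 2^2 · 3^2.
Divisors of 36: 1, 2, 3, 4, 6, 9, 12, 18, 36.
Evaluate successive powers at the divisors of 36:
16^1 ≡ 16 (mod 37)
16^2 ≡ 34 (mod 37)
16^3 ≡ 26 (mod 37)
16^4 ≡ 9 (mod 37)
16^6 ≡ 10 (mod 37)
16^9 ≡ 1 (mod 37) ✓
The order of 16 is 9, so the subgroup it generates has 9 elements.
Index = |(Z/37Z)^×| / |⟨16⟩| = 36 / 9 = 4.

4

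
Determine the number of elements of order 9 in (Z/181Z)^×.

6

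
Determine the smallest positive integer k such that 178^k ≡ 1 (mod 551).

42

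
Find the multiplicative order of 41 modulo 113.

56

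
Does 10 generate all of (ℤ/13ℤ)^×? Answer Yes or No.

No

φ(13) = 13 − 1 = 12 = 2^2 · 3.
10 is a primitive root mod 13 iff 10^(φ(13)/q) ≢ 1 for every prime q | φ(13), i.e. q ∈ {2, 3}.
10^6 ≡ 1 (mod 13)  [q = 2: ≡ 1 ✗]
10^4 ≡ 3 (mod 13)  [q = 3: ≢ 1 ✓]
10^6 ≡ 1 shows ord(10) | 6, strictly less than φ(13); not a primitive root.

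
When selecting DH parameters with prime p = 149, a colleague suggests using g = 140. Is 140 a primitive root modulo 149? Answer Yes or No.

No

φ(149) = 149 − 1 = 148 = 2^2 · 37.
It suffices to check that the order of 140 is not a proper divisor of 148: compute 140^(148/q) for q ∈ {2, 37}.
140^74 ≡ 1 (mod 149)  [q = 2: ≡ 1 ✗]
140^4 ≡ 5 (mod 149)  [q = 37: ≢ 1 ✓]
The check at q = 2 fails, so 140 generates a proper subgroup.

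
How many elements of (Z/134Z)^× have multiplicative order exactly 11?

φ(134) = φ(2)·φ(67) = 1·66 = 66 = 2 · 3 · 11.
Since (Z/134Z)^× is cyclic of order 66, the number of elements of order d is φ(d) when d | 66 and 0 otherwise.
11 | 66, and φ(11) = 11 − 1 = 10.

10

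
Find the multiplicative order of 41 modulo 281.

280

The order of 41 must divide φ(281) = 281 − 1 = 280 = 2^3 · 5 · 7.
Divisors of 280: 1, 2, 4, 5, 7, 8, 10, 14, 20, 28, 35, 40, 56, 70, 140, 280.
Evaluate successive powers at the divisors of 280:
41^1 ≡ 41
41^2 ≡ 276
41^4 ≡ 25
41^5 ≡ 182
41^7 ≡ 214
41^8 ≡ 63
41^10 ≡ 247
41^14 ≡ 274
41^20 ≡ 32
41^28 ≡ 49
41^35 ≡ 89
41^40 ≡ 181
41^56 ≡ 153
41^70 ≡ 53
41^140 ≡ 280
41^280 ≡ 1
So ord_281(41) = 280.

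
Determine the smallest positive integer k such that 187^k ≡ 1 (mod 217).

6

ord(187) | φ(217) = φ(7·31) = (7−1)·(31−1) = 6·30 = 180 = 2^2 · 3^2 · 5.
Divisors of 180: 1, 2, 3, 4, 5, 6, 9, 10, 12, 15, 18, 20, 30, 36, 45, 60, 90, 180.
Check 187^d mod 217 for each divisor in increasing order:
187^1 ≡ 187 (mod 217)
187^2 ≡ 32 (mod 217)
187^3 ≡ 125 (mod 217)
187^4 ≡ 156 (mod 217)
187^5 ≡ 94 (mod 217)
187^6 ≡ 1 (mod 217) ✓
So ord_217(187) = 6.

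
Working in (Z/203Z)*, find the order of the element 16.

By Lagrange's theorem, ord_203(16) divides φ(203) = φ(7·29) = (7−1)·(29−1) = 6·28 = 168 = 2^3 · 3 · 7.
Divisors of 168: 1, 2, 3, 4, 6, 7, 8, 12, 14, 21, 24, 28, 42, 56, 84, 168.
Test each divisor d:
16^1 ≡ 16 (mod 203)
16^2 ≡ 53 (mod 203)
16^3 ≡ 36 (mod 203)
16^4 ≡ 170 (mod 203)
16^6 ≡ 78 (mod 203)
16^7 ≡ 30 (mod 203)
16^8 ≡ 74 (mod 203)
16^12 ≡ 197 (mod 203)
16^14 ≡ 88 (mod 203)
16^21 ≡ 1 (mod 203) ✓
Therefore the multiplicative order of 16 modulo 203 is 21.

21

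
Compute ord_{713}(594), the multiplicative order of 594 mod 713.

By Lagrange's theorem, ord_713(594) divides φ(713) = φ(23·31) = (23−1)·(31−1) = 22·30 = 660 = 2^2 · 3 · 5 · 11.
Divisors of 660: 1, 2, 3, 4, 5, 6, 10, 11, 12, 15, 20, 22, 30, 33, 44, 55, 60, 66, 110, 132, 165, 220, 330, 660.
Check 594^d mod 713 for each divisor in increasing order:
594^1 ≡ 594
594^2 ≡ 614
594^3 ≡ 373
594^4 ≡ 532
594^5 ≡ 149
594^6 ≡ 94
594^10 ≡ 98
594^11 ≡ 459
594^12 ≡ 280
594^15 ≡ 342
594^20 ≡ 335
594^22 ≡ 346
594^30 ≡ 32
594^33 ≡ 528
594^44 ≡ 645
594^55 ≡ 160
594^60 ≡ 311
594^66 ≡ 1
Hence ord(594) = 66.

66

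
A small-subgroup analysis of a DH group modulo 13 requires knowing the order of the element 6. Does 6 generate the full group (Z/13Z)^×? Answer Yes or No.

φ(13) = 13 − 1 = 12 = 2^2 · 3.
An element g generates (Z/13Z)^× iff g^(12/q) ≢ 1 (mod 13) for each prime q ∈ {2, 3}.
6^6 ≡ 12 (mod 13)  [q = 2: ≢ 1 ✓]
6^4 ≡ 9 (mod 13)  [q = 3: ≢ 1 ✓]
Every test exponent gives a nontrivial residue, hence 6 generates the full group.

Yes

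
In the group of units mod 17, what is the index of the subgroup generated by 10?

1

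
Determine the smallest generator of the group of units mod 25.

2

φ(25) = φ(5^2) = 5·(5−1) = 20 = 2^2 · 5.
Test candidates g = 2, 3, … against the prime factors q ∈ {2, 5} of φ(25): g is a generator iff g^(20/q) ≢ 1 for every such q.
g = 2: 2^10 ≡ 24; 2^4 ≡ 16 — none is 1, so 2 is a primitive root.
The smallest primitive root modulo 25 is 2.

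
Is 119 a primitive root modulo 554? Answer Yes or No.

Yes

φ(554) = φ(2)·φ(277) = 1·276 = 276 = 2^2 · 3 · 23.
119 is a primitive root mod 554 iff 119^(φ(554)/q) ≢ 1 for every prime q | φ(554), i.e. q ∈ {2, 3, 23}.
119^138 ≡ 553 (mod 554)  [q = 2: ≢ 1 ✓]
119^92 ≡ 437 (mod 554)  [q = 3: ≢ 1 ✓]
119^12 ≡ 69 (mod 554)  [q = 23: ≢ 1 ✓]
None equal 1, so ord_554(119) = 276: 119 is a primitive root.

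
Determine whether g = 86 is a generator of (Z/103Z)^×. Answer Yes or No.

φ(103) = 103 − 1 = 102 = 2 · 3 · 17.
It suffices to check that the order of 86 is not a proper divisor of 102: compute 86^(102/q) for q ∈ {2, 3, 17}.
86^51 ≡ 102 (mod 103)  [q = 2: ≢ 1 ✓]
86^34 ≡ 56 (mod 103)  [q = 3: ≢ 1 ✓]
86^6 ≡ 34 (mod 103)  [q = 17: ≢ 1 ✓]
All checks pass, so 86 has order 102 and is a primitive root modulo 103.

Yes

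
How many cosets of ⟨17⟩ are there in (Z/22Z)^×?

By Lagrange's theorem, ord_22(17) divides φ(22) = φ(2)·φ(11) = 1·10 = 10 = 2 · 5.
Divisors of 10: 1, 2, 5, 10.
Compute 17^d (mod 22) for the divisors d until we hit 1:
17^1 ≡ 17 (mod 22)
17^2 ≡ 3 (mod 22)
17^5 ≡ 21 (mod 22)
17^10 ≡ 1 (mod 22) ✓
The order of 17 is 10, so the subgroup it generates has 10 elements.
[(Z/22Z)^× : ⟨17⟩] = 10/10 = 1.

1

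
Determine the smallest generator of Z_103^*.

φ(103) = 103 − 1 = 102 = 2 · 3 · 17.
Test candidates g = 2, 3, … against the prime factors q ∈ {2, 3, 17} of φ(103): g is a generator iff g^(102/q) ≢ 1 for every such q.
g = 2: 2^51 ≡ 1 — hits 1, so not a primitive root.
g = 3: 3^51 ≡ 102; 3^34 ≡ 1 — hits 1, so not a primitive root.
g = 4: 4^51 ≡ 1 — hits 1, so not a primitive root.
g = 5: 5^51 ≡ 102; 5^34 ≡ 56; 5^6 ≡ 72 — none is 1, so 5 is a primitive root.
So 5 is the smallest generator of (Z/103Z)^×.

5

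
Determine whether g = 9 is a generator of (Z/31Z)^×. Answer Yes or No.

φ(31) = 31 − 1 = 30 = 2 · 3 · 5.
It suffices to check that the order of 9 is not a proper divisor of 30: compute 9^(30/q) for q ∈ {2, 3, 5}.
9^15 ≡ 1 (mod 31)  [q = 2: ≡ 1 ✗]
9^10 ≡ 5 (mod 31)  [q = 3: ≢ 1 ✓]
9^6 ≡ 8 (mod 31)  [q = 5: ≢ 1 ✓]
The check at q = 2 fails, so 9 generates a proper subgroup.

No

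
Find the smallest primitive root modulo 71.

φ(71) = 71 − 1 = 70 = 2 · 5 · 7.
Test candidates g = 2, 3, … against the prime factors q ∈ {2, 5, 7} of φ(71): g is a generator iff g^(70/q) ≢ 1 for every such q.
g = 2: 2^35 ≡ 1 — hits 1, so not a primitive root.
g = 3: 3^35 ≡ 1 — hits 1, so not a primitive root.
g = 4: 4^35 ≡ 1 — hits 1, so not a primitive root.
g = 5: 5^35 ≡ 1 — hits 1, so not a primitive root.
g = 6: 6^35 ≡ 1 — hits 1, so not a primitive root.
g = 7: 7^35 ≡ 70; 7^14 ≡ 54; 7^10 ≡ 45 — none is 1, so 7 is a primitive root.
Hence the least primitive root of 71 is 7.

7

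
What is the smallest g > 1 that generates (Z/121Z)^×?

2

φ(121) = φ(11^2) = 11·(11−1) = 110 = 2 · 5 · 11.
Test candidates g = 2, 3, … against the prime factors q ∈ {2, 5, 11} of φ(121): g is a generator iff g^(110/q) ≢ 1 for every such q.
g = 2: 2^55 ≡ 120; 2^22 ≡ 81; 2^10 ≡ 56 — none is 1, so 2 is a primitive root.
The smallest primitive root modulo 121 is 2.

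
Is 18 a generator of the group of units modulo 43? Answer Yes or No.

φ(43) = 43 − 1 = 42 = 2 · 3 · 7.
18 is a primitive root mod 43 iff 18^(φ(43)/q) ≢ 1 for every prime q | φ(43), i.e. q ∈ {2, 3, 7}.
18^21 ≡ 42 (mod 43)  [q = 2: ≢ 1 ✓]
18^14 ≡ 6 (mod 43)  [q = 3: ≢ 1 ✓]
18^6 ≡ 41 (mod 43)  [q = 7: ≢ 1 ✓]
All checks pass, so 18 has order 42 and is a primitive root modulo 43.

Yes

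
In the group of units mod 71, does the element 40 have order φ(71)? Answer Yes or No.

No

φ(71) = 71 − 1 = 70 = 2 · 5 · 7.
40 is a primitive root mod 71 iff 40^(φ(71)/q) ≢ 1 for every prime q | φ(71), i.e. q ∈ {2, 5, 7}.
40^35 ≡ 1 (mod 71)  [q = 2: ≡ 1 ✗]
40^14 ≡ 54 (mod 71)  [q = 5: ≢ 1 ✓]
40^10 ≡ 20 (mod 71)  [q = 7: ≢ 1 ✓]
The check at q = 2 fails, so 40 generates a proper subgroup.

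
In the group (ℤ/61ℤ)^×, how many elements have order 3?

φ(61) = 61 − 1 = 60 = 2^2 · 3 · 5.
(Z/61Z)^× is cyclic (|G| = 60); a cyclic group of order m has exactly φ(d) elements of each order d | m, and none otherwise.
3 | 60, and φ(3) = 3 − 1 = 2.

2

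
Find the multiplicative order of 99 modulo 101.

By Lagrange's theorem, ord_101(99) divides φ(101) = 101 − 1 = 100 = 2^2 · 5^2.
Divisors of 100: 1, 2, 4, 5, 10, 20, 25, 50, 100.
Check 99^d mod 101 for each divisor in increasing order:
99^1 ≡ 99 (mod 101)
99^2 ≡ 4 (mod 101)
99^4 ≡ 16 (mod 101)
99^5 ≡ 69 (mod 101)
99^10 ≡ 14 (mod 101)
99^20 ≡ 95 (mod 101)
99^25 ≡ 91 (mod 101)
99^50 ≡ 100 (mod 101)
99^100 ≡ 1 (mod 101) ✓
The smallest such exponent is 100, so the order of 99 is 100.

100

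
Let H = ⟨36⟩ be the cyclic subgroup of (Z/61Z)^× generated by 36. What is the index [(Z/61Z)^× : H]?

2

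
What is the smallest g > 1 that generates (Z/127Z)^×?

φ(127) = 127 − 1 = 126 = 2 · 3^2 · 7.
g is a primitive root iff g^(126/q) ≢ 1 (mod 127) for each prime q ∈ {2, 3, 7}.
g = 2: 2^63 ≡ 1 — hits 1, so not a primitive root.
g = 3: 3^63 ≡ 126; 3^42 ≡ 107; 3^18 ≡ 4 — none is 1, so 3 is a primitive root.
Hence the least primitive root of 127 is 3.

3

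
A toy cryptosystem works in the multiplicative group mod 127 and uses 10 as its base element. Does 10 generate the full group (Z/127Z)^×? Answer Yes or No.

No

φ(127) = 127 − 1 = 126 = 2 · 3^2 · 7.
10 is a primitive root mod 127 iff 10^(φ(127)/q) ≢ 1 for every prime q | φ(127), i.e. q ∈ {2, 3, 7}.
10^63 ≡ 126 (mod 127)  [q = 2: ≢ 1 ✓]
10^42 ≡ 1 (mod 127)  [q = 3: ≡ 1 ✗]
10^18 ≡ 8 (mod 127)  [q = 7: ≢ 1 ✓]
10^42 ≡ 1 shows ord(10) | 42, strictly less than φ(127); not a primitive root.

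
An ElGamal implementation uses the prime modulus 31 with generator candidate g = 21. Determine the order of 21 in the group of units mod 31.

By Lagrange's theorem, ord_31(21) divides φ(31) = 31 − 1 = 30 = 2 · 3 · 5.
Divisors of 30: 1, 2, 3, 5, 6, 10, 15, 30.
Compute 21^d (mod 31) for the divisors d until we hit 1:
21^1 ≡ 21 (mod 31)
21^2 ≡ 7 (mod 31)
21^3 ≡ 23 (mod 31)
21^5 ≡ 6 (mod 31)
21^6 ≡ 2 (mod 31)
21^10 ≡ 5 (mod 31)
21^15 ≡ 30 (mod 31)
21^30 ≡ 1 (mod 31) ✓
So ord_31(21) = 30.

30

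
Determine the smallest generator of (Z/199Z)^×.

φ(199) = 199 − 1 = 198 = 2 · 3^2 · 11.
Test candidates g = 2, 3, … against the prime factors q ∈ {2, 3, 11} of φ(199): g is a generator iff g^(198/q) ≢ 1 for every such q.
g = 2: 2^99 ≡ 1 — hits 1, so not a primitive root.
g = 3: 3^99 ≡ 198; 3^66 ≡ 106; 3^18 ≡ 125 — none is 1, so 3 is a primitive root.
The smallest primitive root modulo 199 is 3.

3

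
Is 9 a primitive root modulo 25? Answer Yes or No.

No

φ(25) = φ(5^2) = 5·(5−1) = 20 = 2^2 · 5.
It suffices to check that the order of 9 is not a proper divisor of 20: compute 9^(20/q) for q ∈ {2, 5}.
9^10 ≡ 1 (mod 25)  [q = 2: ≡ 1 ✗]
9^4 ≡ 11 (mod 25)  [q = 5: ≢ 1 ✓]
Since 9^10 ≡ 1, the order of 9 divides 10 < 20, so 9 is not a primitive root.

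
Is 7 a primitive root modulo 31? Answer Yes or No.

No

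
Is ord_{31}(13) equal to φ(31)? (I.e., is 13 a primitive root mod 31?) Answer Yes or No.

Yes

φ(31) = 31 − 1 = 30 = 2 · 3 · 5.
An element g generates (Z/31Z)^× iff g^(30/q) ≢ 1 (mod 31) for each prime q ∈ {2, 3, 5}.
13^15 ≡ 30 (mod 31)  [q = 2: ≢ 1 ✓]
13^10 ≡ 5 (mod 31)  [q = 3: ≢ 1 ✓]
13^6 ≡ 16 (mod 31)  [q = 5: ≢ 1 ✓]
None equal 1, so ord_31(13) = 30: 13 is a primitive root.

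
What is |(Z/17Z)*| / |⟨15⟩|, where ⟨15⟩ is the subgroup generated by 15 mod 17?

The order of 15 must divide φ(17) = 17 − 1 = 16 = 2^4.
Divisors of 16: 1, 2, 4, 8, 16.
Compute 15^d (mod 17) for the divisors d until we hit 1:
15^1 ≡ 15 (mod 17)
15^2 ≡ 4 (mod 17)
15^4 ≡ 16 (mod 17)
15^8 ≡ 1 (mod 17) ✓
So ord_17(15) = 8, hence |⟨15⟩| = 8.
The index is φ(17) / ord(15) = 16 / 8 = 2.

2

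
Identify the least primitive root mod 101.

2

φ(101) = 101 − 1 = 100 = 2^2 · 5^2.
g is a primitive root iff g^(100/q) ≢ 1 (mod 101) for each prime q ∈ {2, 5}.
g = 2: 2^50 ≡ 100; 2^20 ≡ 95 — none is 1, so 2 is a primitive root.
So 2 is the smallest generator of (Z/101Z)^×.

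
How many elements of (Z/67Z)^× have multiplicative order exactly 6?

2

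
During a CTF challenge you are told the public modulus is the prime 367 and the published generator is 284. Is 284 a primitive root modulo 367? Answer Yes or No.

φ(367) = 367 − 1 = 366 = 2 · 3 · 61.
284 is a primitive root mod 367 iff 284^(φ(367)/q) ≢ 1 for every prime q | φ(367), i.e. q ∈ {2, 3, 61}.
284^183 ≡ 366 (mod 367)  [q = 2: ≢ 1 ✓]
284^122 ≡ 283 (mod 367)  [q = 3: ≢ 1 ✓]
284^6 ≡ 1 (mod 367)  [q = 61: ≡ 1 ✗]
The check at q = 61 fails, so 284 generates a proper subgroup.

No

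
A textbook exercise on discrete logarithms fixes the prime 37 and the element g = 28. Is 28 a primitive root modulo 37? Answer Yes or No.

φ(37) = 37 − 1 = 36 = 2^2 · 3^2.
28 is a primitive root mod 37 iff 28^(φ(37)/q) ≢ 1 for every prime q | φ(37), i.e. q ∈ {2, 3}.
28^18 ≡ 1 (mod 37)  [q = 2: ≡ 1 ✗]
28^12 ≡ 26 (mod 37)  [q = 3: ≢ 1 ✓]
Since 28^18 ≡ 1, the order of 28 divides 18 < 36, so 28 is not a primitive root.

No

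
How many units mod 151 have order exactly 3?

2

φ(151) = 151 − 1 = 150 = 2 · 3 · 5^2.
(Z/151Z)^× is cyclic (|G| = 150); a cyclic group of order m has exactly φ(d) elements of each order d | m, and none otherwise.
3 | 150, and φ(3) = 3 − 1 = 2.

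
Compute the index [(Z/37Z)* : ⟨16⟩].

4

The order of 16 must divide φ(37) = 37 − 1 = 36 = 2^2 · 3^2.
Divisors of 36: 1, 2, 3, 4, 6, 9, 12, 18, 36.
Evaluate successive powers at the divisors of 36:
16^1 ≡ 16 (mod 37)
16^2 ≡ 34 (mod 37)
16^3 ≡ 26 (mod 37)
16^4 ≡ 9 (mod 37)
16^6 ≡ 10 (mod 37)
16^9 ≡ 1 (mod 37) ✓
The order of 16 is 9, so the subgroup it generates has 9 elements.
The index is φ(37) / ord(16) = 36 / 9 = 4.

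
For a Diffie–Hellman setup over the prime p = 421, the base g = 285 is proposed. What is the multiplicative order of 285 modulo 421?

ord(285) | φ(421) = 421 − 1 = 420 = 2^2 · 3 · 5 · 7.
Divisors of 420: 1, 2, 3, 4, 5, 6, 7, 10, 12, 14, 15, 20, 21, 28, 30, 35, 42, 60, 70, 84, 105, 140, 210, 420.
Check 285^d mod 421 for each divisor in increasing order:
285^1 ≡ 285 (mod 421)
285^2 ≡ 393 (mod 421)
285^3 ≡ 19 (mod 421)
285^4 ≡ 363 (mod 421)
285^5 ≡ 310 (mod 421)
285^6 ≡ 361 (mod 421)
285^7 ≡ 161 (mod 421)
285^10 ≡ 112 (mod 421)
285^12 ≡ 232 (mod 421)
285^14 ≡ 240 (mod 421)
285^15 ≡ 198 (mod 421)
285^20 ≡ 335 (mod 421)
285^21 ≡ 329 (mod 421)
285^28 ≡ 344 (mod 421)
285^30 ≡ 51 (mod 421)
285^35 ≡ 233 (mod 421)
285^42 ≡ 44 (mod 421)
285^60 ≡ 75 (mod 421)
285^70 ≡ 401 (mod 421)
285^84 ≡ 252 (mod 421)
285^105 ≡ 392 (mod 421)
285^140 ≡ 400 (mod 421)
285^210 ≡ 420 (mod 421)
285^420 ≡ 1 (mod 421) ✓
Hence ord(285) = 420.

420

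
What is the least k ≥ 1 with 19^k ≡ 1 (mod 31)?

The order of 19 must divide φ(31) = 31 − 1 = 30 = 2 · 3 · 5.
Divisors of 30: 1, 2, 3, 5, 6, 10, 15, 30.
Compute 19^d (mod 31) for the divisors d until we hit 1:
19^1 ≡ 19 (mod 31)
19^2 ≡ 20 (mod 31)
19^3 ≡ 8 (mod 31)
19^5 ≡ 5 (mod 31)
19^6 ≡ 2 (mod 31)
19^10 ≡ 25 (mod 31)
19^15 ≡ 1 (mod 31) ✓
The smallest such exponent is 15, so the order of 19 is 15.

15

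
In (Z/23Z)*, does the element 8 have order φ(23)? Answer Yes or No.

φ(23) = 23 − 1 = 22 = 2 · 11.
An element g generates (Z/23Z)^× iff g^(22/q) ≢ 1 (mod 23) for each prime q ∈ {2, 11}.
8^11 ≡ 1 (mod 23)  [q = 2: ≡ 1 ✗]
8^2 ≡ 18 (mod 23)  [q = 11: ≢ 1 ✓]
The check at q = 2 fails, so 8 generates a proper subgroup.

No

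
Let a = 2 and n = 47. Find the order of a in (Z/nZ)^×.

23

The order of 2 must divide φ(47) = 47 − 1 = 46 = 2 · 23.
Divisors of 46: 1, 2, 23, 46.
Evaluate successive powers at the divisors of 46:
2^1 ≡ 2 (mod 47)
2^2 ≡ 4 (mod 47)
2^23 ≡ 1 (mod 47) ✓
Therefore the multiplicative order of 2 modulo 47 is 23.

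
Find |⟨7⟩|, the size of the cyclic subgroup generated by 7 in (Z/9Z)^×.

3

Since 7 ∈ (Z/9Z)^×, its order divides φ(9) = φ(3^2) = 3·(3−1) = 6 = 2 · 3.
Divisors of 6: 1, 2, 3, 6.
Evaluate successive powers at the divisors of 6:
7^1 ≡ 7 (mod 9)
7^2 ≡ 4 (mod 9)
7^3 ≡ 1 (mod 9) ✓
Hence ord(7) = 3.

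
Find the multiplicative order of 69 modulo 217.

30

By Lagrange's theorem, ord_217(69) divides φ(217) = φ(7·31) = (7−1)·(31−1) = 6·30 = 180 = 2^2 · 3^2 · 5.
Divisors of 180: 1, 2, 3, 4, 5, 6, 9, 10, 12, 15, 18, 20, 30, 36, 45, 60, 90, 180.
Test each divisor d:
69^1 ≡ 69
69^2 ≡ 204
69^3 ≡ 188
69^4 ≡ 169
69^5 ≡ 160
69^6 ≡ 190
69^9 ≡ 132
69^10 ≡ 211
69^12 ≡ 78
69^15 ≡ 125
69^18 ≡ 64
69^20 ≡ 36
69^30 ≡ 1
So ord_217(69) = 30.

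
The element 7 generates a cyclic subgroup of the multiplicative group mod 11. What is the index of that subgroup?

1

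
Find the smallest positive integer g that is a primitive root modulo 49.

3

φ(49) = φ(7^2) = 7·(7−1) = 42 = 2 · 3 · 7.
Test candidates g = 2, 3, … against the prime factors q ∈ {2, 3, 7} of φ(49): g is a generator iff g^(42/q) ≢ 1 for every such q.
g = 2: 2^21 ≡ 1 — hits 1, so not a primitive root.
g = 3: 3^21 ≡ 48; 3^14 ≡ 30; 3^6 ≡ 43 — none is 1, so 3 is a primitive root.
So 3 is the smallest generator of (Z/49Z)^×.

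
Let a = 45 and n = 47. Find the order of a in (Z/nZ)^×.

The order of 45 must divide φ(47) = 47 − 1 = 46 = 2 · 23.
Divisors of 46: 1, 2, 23, 46.
Check 45^d mod 47 for each divisor in increasing order:
45^1 ≡ 45 (mod 47)
45^2 ≡ 4 (mod 47)
45^23 ≡ 46 (mod 47)
45^46 ≡ 1 (mod 47) ✓
Therefore the multiplicative order of 45 modulo 47 is 46.

46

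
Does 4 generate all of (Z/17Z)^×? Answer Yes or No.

No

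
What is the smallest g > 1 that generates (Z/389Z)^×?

2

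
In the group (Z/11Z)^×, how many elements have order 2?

φ(11) = 11 − 1 = 10 = 2 · 5.
(Z/11Z)^× is cyclic (|G| = 10); a cyclic group of order m has exactly φ(d) elements of each order d | m, and none otherwise.
2 | 10, and φ(2) = 2 − 1 = 1.

1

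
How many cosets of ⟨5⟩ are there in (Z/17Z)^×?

The order of 5 must divide φ(17) = 17 − 1 = 16 = 2^4.
Divisors of 16: 1, 2, 4, 8, 16.
Test each divisor d:
5^1 ≡ 5 (mod 17)
5^2 ≡ 8 (mod 17)
5^4 ≡ 13 (mod 17)
5^8 ≡ 16 (mod 17)
5^16 ≡ 1 (mod 17) ✓
So ord_17(5) = 16, hence |⟨5⟩| = 16.
[(Z/17Z)^× : ⟨5⟩] = 16/16 = 1.

1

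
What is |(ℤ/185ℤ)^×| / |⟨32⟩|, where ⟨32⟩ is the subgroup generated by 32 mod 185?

4

By Lagrange's theorem, ord_185(32) divides φ(185) = φ(5·37) = (5−1)·(37−1) = 4·36 = 144 = 2^4 · 3^2.
Divisors of 144: 1, 2, 3, 4, 6, 8, 9, 12, 16, 18, 24, 36, 48, 72, 144.
Evaluate successive powers at the divisors of 144:
32^1 ≡ 32 (mod 185)
32^2 ≡ 99 (mod 185)
32^3 ≡ 23 (mod 185)
32^4 ≡ 181 (mod 185)
32^6 ≡ 159 (mod 185)
32^8 ≡ 16 (mod 185)
32^9 ≡ 142 (mod 185)
32^12 ≡ 121 (mod 185)
32^16 ≡ 71 (mod 185)
32^18 ≡ 184 (mod 185)
32^24 ≡ 26 (mod 185)
32^36 ≡ 1 (mod 185) ✓
The order of 32 is 36, so the subgroup it generates has 36 elements.
Index = |(Z/185Z)^×| / |⟨32⟩| = 144 / 36 = 4.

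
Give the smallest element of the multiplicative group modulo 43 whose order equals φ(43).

φ(43) = 43 − 1 = 42 = 2 · 3 · 7.
g is a primitive root iff g^(42/q) ≢ 1 (mod 43) for each prime q ∈ {2, 3, 7}.
g = 2: 2^21 ≡ 42; 2^14 ≡ 1 — hits 1, so not a primitive root.
g = 3: 3^21 ≡ 42; 3^14 ≡ 36; 3^6 ≡ 41 — none is 1, so 3 is a primitive root.
The smallest primitive root modulo 43 is 3.

3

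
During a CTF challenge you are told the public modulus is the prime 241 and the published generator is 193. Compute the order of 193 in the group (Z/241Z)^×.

40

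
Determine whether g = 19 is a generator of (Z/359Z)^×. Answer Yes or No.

Yes

φ(359) = 359 − 1 = 358 = 2 · 179.
An element g generates (Z/359Z)^× iff g^(358/q) ≢ 1 (mod 359) for each prime q ∈ {2, 179}.
19^179 ≡ 358 (mod 359)  [q = 2: ≢ 1 ✓]
19^2 ≡ 2 (mod 359)  [q = 179: ≢ 1 ✓]
None equal 1, so ord_359(19) = 358: 19 is a primitive root.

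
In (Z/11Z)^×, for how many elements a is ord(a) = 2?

φ(11) = 11 − 1 = 10 = 2 · 5.
(Z/11Z)^× is cyclic (|G| = 10); a cyclic group of order m has exactly φ(d) elements of each order d | m, and none otherwise.
2 | 10, and φ(2) = 2 − 1 = 1.

1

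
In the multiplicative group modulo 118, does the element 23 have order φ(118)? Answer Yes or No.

Yes

φ(118) = φ(2)·φ(59) = 1·58 = 58 = 2 · 29.
An element g generates (Z/118Z)^× iff g^(58/q) ≢ 1 (mod 118) for each prime q ∈ {2, 29}.
23^29 ≡ 117 (mod 118)  [q = 2: ≢ 1 ✓]
23^2 ≡ 57 (mod 118)  [q = 29: ≢ 1 ✓]
None equal 1, so ord_118(23) = 58: 23 is a primitive root.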